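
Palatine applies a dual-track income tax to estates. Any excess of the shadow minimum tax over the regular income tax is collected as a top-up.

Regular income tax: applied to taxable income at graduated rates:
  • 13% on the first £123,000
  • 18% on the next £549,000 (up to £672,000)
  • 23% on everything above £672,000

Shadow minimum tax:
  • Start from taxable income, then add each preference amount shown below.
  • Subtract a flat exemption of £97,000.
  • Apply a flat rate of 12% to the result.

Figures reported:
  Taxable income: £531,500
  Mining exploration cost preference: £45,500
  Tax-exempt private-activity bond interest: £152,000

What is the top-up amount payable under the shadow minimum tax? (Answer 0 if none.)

Shadow minimum tax:
  Adjusted income: £531,500 + £45,500 + £152,000 = £729,000
  Less exemption £97,000 → base £632,000
  £632,000 × 12% = £75,840

Regular income tax:
  £123,000 × 13% = £15,990
  £408,500 × 18% = £73,530
  → £89,520

£75,840 ≤ £89,520, so no add-on is due.

£0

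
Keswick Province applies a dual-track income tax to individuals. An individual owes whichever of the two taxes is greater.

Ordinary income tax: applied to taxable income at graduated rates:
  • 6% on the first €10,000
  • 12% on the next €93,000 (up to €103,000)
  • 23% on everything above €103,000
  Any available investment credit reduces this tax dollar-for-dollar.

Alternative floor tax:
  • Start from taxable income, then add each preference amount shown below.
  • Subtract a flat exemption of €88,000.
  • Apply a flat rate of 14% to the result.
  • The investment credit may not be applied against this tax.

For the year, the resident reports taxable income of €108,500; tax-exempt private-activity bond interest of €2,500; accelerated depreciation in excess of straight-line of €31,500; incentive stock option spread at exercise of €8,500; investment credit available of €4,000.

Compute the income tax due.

Alternative floor tax:
  Adjusted income: €108,500 + €2,500 + €31,500 + €8,500 = €151,000
  Less exemption €88,000 → base €63,000
  €63,000 × 14% = €8,820

Ordinary income tax:
  €10,000 × 6% = €600
  €93,000 × 12% = €11,160
  €5,500 × 23% = €1,265
  → €13,025
  Less investment credit €4,000 → €9,025

€9,025 > €8,820, so the ordinary income tax governs.

€9,025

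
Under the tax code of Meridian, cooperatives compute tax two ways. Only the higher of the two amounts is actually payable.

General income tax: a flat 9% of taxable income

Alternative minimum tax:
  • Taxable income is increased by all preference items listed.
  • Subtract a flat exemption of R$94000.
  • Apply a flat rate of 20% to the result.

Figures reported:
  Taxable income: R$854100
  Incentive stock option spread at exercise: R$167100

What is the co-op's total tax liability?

General income tax:
  R$854100 × 9% = R$76869

Alternative minimum tax:
  Adjusted income: R$854100 + R$167100 = R$1021200
  Less exemption R$94000 → base R$927200
  R$927200 × 20% = R$185440

R$185440 > R$76869, so the alternative minimum tax is the binding amount.

R$185440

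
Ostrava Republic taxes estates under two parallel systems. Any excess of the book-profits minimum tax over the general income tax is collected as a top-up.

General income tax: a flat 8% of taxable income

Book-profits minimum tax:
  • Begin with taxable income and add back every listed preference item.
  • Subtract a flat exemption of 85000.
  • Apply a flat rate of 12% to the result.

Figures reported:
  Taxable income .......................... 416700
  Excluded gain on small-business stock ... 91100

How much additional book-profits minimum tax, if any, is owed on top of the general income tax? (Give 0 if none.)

17400

General income tax:
  416700 × 8% = 33336

Book-profits minimum tax:
  Adjusted income: 416700 + 91100 = 507800
  Less exemption 85000 → base 422800
  422800 × 12% = 50736

Excess of book-profits minimum tax over general income tax: 50736 − 33336 = 17400.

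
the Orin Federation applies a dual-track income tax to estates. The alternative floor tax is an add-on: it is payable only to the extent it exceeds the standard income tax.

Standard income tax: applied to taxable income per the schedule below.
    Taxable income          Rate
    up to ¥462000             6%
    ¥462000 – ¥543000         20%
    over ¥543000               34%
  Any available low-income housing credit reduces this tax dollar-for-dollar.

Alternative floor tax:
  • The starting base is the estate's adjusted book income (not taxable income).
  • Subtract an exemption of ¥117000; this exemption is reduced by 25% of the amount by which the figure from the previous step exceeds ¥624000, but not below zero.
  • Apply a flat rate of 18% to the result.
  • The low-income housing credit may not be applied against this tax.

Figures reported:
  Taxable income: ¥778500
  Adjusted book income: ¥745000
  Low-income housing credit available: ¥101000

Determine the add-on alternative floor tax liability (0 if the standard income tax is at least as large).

Standard income tax:
  ¥462000 × 6% = ¥27720
  ¥81000 × 20% = ¥16200
  ¥235500 × 34% = ¥80070
  → ¥123990
  Less low-income housing credit ¥101000 → ¥22990

Alternative floor tax:
  Base (adjusted book income): ¥745000
  Exemption: ¥117000 − 25% × (¥745000 − ¥624000) = ¥117000 − ¥30250 = ¥86750
  Base: ¥745000 − ¥86750 = ¥658250
  ¥658250 × 18% = ¥118485

Excess of alternative floor tax over standard income tax: ¥118485 − ¥22990 = ¥95495.

¥95495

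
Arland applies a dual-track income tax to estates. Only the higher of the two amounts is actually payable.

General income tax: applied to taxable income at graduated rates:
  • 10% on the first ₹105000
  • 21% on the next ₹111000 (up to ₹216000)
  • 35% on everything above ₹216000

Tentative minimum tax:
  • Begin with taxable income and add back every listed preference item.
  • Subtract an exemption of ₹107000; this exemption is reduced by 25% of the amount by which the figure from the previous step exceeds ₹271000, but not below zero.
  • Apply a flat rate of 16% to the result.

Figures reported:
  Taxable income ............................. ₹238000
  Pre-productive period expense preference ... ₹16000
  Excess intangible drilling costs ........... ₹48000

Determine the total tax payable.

₹41510

General income tax:
  ₹105000 × 10% = ₹10500
  ₹111000 × 21% = ₹23310
  ₹22000 × 35% = ₹7700
  → ₹41510

Tentative minimum tax:
  Adjusted income: ₹238000 + ₹16000 + ₹48000 = ₹302000
  Exemption: ₹107000 − 25% × (₹302000 − ₹271000) = ₹107000 − ₹7750 = ₹99250
  Base: ₹302000 − ₹99250 = ₹202750
  ₹202750 × 16% = ₹32440

₹41510 > ₹32440, so the general income tax governs.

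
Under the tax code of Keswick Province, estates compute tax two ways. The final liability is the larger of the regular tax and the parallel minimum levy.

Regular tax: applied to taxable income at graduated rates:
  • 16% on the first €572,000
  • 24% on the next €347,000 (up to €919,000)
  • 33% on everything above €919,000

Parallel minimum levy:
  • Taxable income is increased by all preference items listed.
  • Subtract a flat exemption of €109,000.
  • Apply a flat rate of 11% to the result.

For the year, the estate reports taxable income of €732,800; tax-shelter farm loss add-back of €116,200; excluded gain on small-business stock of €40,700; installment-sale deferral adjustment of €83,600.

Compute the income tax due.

Regular tax:
  €572,000 × 16% = €91,520
  €160,800 × 24% = €38,592
  → €130,112

Parallel minimum levy:
  Adjusted income: €732,800 + €116,200 + €40,700 + €83,600 = €973,300
  Less exemption €109,000 → base €864,300
  €864,300 × 11% = €95,073

€130,112 > €95,073, so the regular tax governs.

€130,112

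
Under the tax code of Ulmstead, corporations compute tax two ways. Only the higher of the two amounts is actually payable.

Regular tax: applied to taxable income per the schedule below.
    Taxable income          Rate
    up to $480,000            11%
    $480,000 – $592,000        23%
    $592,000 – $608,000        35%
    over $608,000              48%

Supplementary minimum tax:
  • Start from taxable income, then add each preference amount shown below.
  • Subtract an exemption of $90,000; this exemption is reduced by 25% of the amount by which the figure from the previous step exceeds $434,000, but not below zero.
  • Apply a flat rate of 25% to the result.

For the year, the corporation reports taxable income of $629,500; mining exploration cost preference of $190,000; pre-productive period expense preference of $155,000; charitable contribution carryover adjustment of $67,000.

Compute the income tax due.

$260,375

Regular tax:
  $480,000 × 11% = $52,800
  $112,000 × 23% = $25,760
  $16,000 × 35% = $5,600
  $21,500 × 48% = $10,320
  → $94,480

Supplementary minimum tax:
  Adjusted income: $629,500 + $190,000 + $155,000 + $67,000 = $1,041,500
  Exemption: 25% × ($1,041,500 − $434,000) = $151,875 ≥ $90,000, so the exemption is fully phased out
  Base: $1,041,500 − $0 = $1,041,500
  $1,041,500 × 25% = $260,375

$260,375 > $94,480, so the supplementary minimum tax is the binding amount.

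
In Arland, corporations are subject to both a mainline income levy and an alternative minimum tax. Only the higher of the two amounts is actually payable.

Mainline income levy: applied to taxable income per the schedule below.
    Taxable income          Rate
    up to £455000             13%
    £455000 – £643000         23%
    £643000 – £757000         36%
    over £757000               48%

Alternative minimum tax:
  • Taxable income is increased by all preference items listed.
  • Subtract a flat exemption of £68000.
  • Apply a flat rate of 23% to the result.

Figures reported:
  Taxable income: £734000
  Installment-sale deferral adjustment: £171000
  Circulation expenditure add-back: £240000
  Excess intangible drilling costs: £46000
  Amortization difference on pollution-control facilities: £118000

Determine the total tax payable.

£285430

Mainline income levy:
  £455000 × 13% = £59150
  £188000 × 23% = £43240
  £91000 × 36% = £32760
  → £135150

Alternative minimum tax:
  Adjusted income: £734000 + £171000 + £240000 + £46000 + £118000 = £1309000
  Less exemption £68000 → base £1241000
  £1241000 × 23% = £285430

£285430 > £135150, so the alternative minimum tax is the binding amount.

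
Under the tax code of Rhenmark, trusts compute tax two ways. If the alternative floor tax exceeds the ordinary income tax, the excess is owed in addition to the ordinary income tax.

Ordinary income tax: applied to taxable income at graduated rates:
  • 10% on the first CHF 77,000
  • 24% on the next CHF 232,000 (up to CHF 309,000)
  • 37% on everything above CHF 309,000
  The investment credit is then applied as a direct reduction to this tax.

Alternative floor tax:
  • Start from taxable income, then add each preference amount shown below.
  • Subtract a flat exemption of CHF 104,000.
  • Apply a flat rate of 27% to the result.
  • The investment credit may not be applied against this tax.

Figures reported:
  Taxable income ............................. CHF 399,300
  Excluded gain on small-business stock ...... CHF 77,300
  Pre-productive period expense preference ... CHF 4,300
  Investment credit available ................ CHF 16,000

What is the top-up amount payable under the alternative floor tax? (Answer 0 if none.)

Ordinary income tax:
  CHF 77,000 × 10% = CHF 7,700
  CHF 232,000 × 24% = CHF 55,680
  CHF 90,300 × 37% = CHF 33,411
  → CHF 96,791
  Less investment credit CHF 16,000 → CHF 80,791

Alternative floor tax:
  Adjusted income: CHF 399,300 + CHF 77,300 + CHF 4,300 = CHF 480,900
  Less exemption CHF 104,000 → base CHF 376,900
  CHF 376,900 × 27% = CHF 101,763

Excess of alternative floor tax over ordinary income tax: CHF 101,763 − CHF 80,791 = CHF 20,972.

CHF 20,972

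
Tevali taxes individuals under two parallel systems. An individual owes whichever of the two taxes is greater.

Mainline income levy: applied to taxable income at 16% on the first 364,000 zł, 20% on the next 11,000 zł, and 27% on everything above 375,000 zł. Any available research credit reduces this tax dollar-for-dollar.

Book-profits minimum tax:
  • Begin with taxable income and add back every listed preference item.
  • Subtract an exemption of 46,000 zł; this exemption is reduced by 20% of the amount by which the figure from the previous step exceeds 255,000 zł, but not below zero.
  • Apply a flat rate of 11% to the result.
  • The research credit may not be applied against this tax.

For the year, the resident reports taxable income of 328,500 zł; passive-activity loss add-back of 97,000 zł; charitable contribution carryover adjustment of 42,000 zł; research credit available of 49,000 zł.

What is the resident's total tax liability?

Book-profits minimum tax:
  Adjusted income: 328,500 zł + 97,000 zł + 42,000 zł = 467,500 zł
  Exemption: 46,000 zł − 20% × (467,500 zł − 255,000 zł) = 46,000 zł − 42,500 zł = 3,500 zł
  Base: 467,500 zł − 3,500 zł = 464,000 zł
  464,000 zł × 11% = 51,040 zł

Mainline income levy:
  328,500 zł × 16% = 52,560 zł
  Less research credit 49,000 zł → 3,560 zł

51,040 zł > 3,560 zł, so the book-profits minimum tax is the binding amount.

51,040 zł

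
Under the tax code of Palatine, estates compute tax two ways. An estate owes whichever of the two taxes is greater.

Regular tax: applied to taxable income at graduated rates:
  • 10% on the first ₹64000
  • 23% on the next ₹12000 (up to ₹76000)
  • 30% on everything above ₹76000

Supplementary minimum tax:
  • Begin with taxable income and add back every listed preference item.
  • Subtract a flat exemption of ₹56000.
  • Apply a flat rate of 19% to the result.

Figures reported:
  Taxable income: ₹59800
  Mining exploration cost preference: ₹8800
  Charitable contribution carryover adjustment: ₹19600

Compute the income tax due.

₹6118

Regular tax:
  ₹59800 × 10% = ₹5980

Supplementary minimum tax:
  Adjusted income: ₹59800 + ₹8800 + ₹19600 = ₹88200
  Less exemption ₹56000 → base ₹32200
  ₹32200 × 19% = ₹6118

₹6118 > ₹5980, so the supplementary minimum tax is the binding amount.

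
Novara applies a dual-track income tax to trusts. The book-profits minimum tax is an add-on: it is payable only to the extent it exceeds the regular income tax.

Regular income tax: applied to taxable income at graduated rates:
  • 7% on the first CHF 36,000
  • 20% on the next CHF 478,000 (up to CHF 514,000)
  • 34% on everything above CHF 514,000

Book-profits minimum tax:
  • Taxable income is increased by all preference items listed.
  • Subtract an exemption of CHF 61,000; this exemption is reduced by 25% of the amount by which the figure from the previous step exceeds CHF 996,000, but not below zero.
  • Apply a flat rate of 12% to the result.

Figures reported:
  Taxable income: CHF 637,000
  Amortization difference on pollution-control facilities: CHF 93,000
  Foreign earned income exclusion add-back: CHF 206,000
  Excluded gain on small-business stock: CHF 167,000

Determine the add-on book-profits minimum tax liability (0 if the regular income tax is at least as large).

CHF 0

Regular income tax:
  CHF 36,000 × 7% = CHF 2,520
  CHF 478,000 × 20% = CHF 95,600
  CHF 123,000 × 34% = CHF 41,820
  → CHF 139,940

Book-profits minimum tax:
  Adjusted income: CHF 637,000 + CHF 93,000 + CHF 206,000 + CHF 167,000 = CHF 1,103,000
  Exemption: CHF 61,000 − 25% × (CHF 1,103,000 − CHF 996,000) = CHF 61,000 − CHF 26,750 = CHF 34,250
  Base: CHF 1,103,000 − CHF 34,250 = CHF 1,068,750
  CHF 1,068,750 × 12% = CHF 128,250

CHF 128,250 ≤ CHF 139,940, so no add-on is due.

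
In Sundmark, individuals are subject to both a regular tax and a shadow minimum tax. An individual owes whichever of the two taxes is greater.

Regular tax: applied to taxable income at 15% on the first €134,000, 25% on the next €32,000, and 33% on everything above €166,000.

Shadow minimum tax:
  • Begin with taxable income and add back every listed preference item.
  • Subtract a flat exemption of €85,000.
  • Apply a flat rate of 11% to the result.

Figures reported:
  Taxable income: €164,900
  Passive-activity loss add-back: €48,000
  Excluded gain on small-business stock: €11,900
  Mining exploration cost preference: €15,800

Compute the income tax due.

Shadow minimum tax:
  Adjusted income: €164,900 + €48,000 + €11,900 + €15,800 = €240,600
  Less exemption €85,000 → base €155,600
  €155,600 × 11% = €17,116

Regular tax:
  €134,000 × 15% = €20,100
  €30,900 × 25% = €7,725
  → €27,825

€27,825 > €17,116, so the regular tax governs.

€27,825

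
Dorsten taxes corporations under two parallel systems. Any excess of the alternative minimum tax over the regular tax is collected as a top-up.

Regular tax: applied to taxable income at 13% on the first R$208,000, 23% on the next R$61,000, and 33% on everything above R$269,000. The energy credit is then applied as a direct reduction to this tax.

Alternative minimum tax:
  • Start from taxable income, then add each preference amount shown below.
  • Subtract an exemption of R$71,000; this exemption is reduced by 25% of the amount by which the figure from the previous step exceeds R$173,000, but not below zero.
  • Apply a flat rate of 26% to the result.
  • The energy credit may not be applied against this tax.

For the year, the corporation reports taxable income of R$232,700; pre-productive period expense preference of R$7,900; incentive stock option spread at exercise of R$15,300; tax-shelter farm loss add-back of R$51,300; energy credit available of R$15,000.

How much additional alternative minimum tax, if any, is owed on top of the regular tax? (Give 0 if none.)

Alternative minimum tax:
  Adjusted income: R$232,700 + R$7,900 + R$15,300 + R$51,300 = R$307,200
  Exemption: R$71,000 − 25% × (R$307,200 − R$173,000) = R$71,000 − R$33,550 = R$37,450
  Base: R$307,200 − R$37,450 = R$269,750
  R$269,750 × 26% = R$70,135

Regular tax:
  R$208,000 × 13% = R$27,040
  R$24,700 × 23% = R$5,681
  → R$32,721
  Less energy credit R$15,000 → R$17,721

Excess of alternative minimum tax over regular tax: R$70,135 − R$17,721 = R$52,414.

R$52,414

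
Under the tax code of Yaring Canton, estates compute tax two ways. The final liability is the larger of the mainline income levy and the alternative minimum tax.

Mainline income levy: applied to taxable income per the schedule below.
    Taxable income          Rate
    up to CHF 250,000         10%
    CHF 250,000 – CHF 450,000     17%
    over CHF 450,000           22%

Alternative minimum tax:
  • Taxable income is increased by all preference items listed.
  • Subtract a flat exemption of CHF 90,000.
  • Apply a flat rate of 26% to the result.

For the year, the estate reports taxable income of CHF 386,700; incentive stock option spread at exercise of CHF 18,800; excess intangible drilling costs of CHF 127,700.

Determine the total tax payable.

Mainline income levy:
  CHF 250,000 × 10% = CHF 25,000
  CHF 136,700 × 17% = CHF 23,239
  → CHF 48,239

Alternative minimum tax:
  Adjusted income: CHF 386,700 + CHF 18,800 + CHF 127,700 = CHF 533,200
  Less exemption CHF 90,000 → base CHF 443,200
  CHF 443,200 × 26% = CHF 115,232

CHF 115,232 > CHF 48,239, so the alternative minimum tax is the binding amount.

CHF 115,232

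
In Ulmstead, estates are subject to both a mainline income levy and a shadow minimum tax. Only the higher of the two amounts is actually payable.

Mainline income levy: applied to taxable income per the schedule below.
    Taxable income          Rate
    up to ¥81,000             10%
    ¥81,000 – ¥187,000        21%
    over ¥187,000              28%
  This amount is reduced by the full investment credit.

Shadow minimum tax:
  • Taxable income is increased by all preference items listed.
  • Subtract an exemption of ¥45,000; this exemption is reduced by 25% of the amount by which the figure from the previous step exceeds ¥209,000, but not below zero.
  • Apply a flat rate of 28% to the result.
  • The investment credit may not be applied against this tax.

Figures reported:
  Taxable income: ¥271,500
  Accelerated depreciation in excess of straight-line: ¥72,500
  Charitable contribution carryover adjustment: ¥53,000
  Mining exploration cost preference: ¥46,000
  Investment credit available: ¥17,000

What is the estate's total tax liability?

¥124,040

Mainline income levy:
  ¥81,000 × 10% = ¥8,100
  ¥106,000 × 21% = ¥22,260
  ¥84,500 × 28% = ¥23,660
  → ¥54,020
  Less investment credit ¥17,000 → ¥37,020

Shadow minimum tax:
  Adjusted income: ¥271,500 + ¥72,500 + ¥53,000 + ¥46,000 = ¥443,000
  Exemption: 25% × (¥443,000 − ¥209,000) = ¥58,500 ≥ ¥45,000, so the exemption is fully phased out
  Base: ¥443,000 − ¥0 = ¥443,000
  ¥443,000 × 28% = ¥124,040

¥124,040 > ¥37,020, so the shadow minimum tax is the binding amount.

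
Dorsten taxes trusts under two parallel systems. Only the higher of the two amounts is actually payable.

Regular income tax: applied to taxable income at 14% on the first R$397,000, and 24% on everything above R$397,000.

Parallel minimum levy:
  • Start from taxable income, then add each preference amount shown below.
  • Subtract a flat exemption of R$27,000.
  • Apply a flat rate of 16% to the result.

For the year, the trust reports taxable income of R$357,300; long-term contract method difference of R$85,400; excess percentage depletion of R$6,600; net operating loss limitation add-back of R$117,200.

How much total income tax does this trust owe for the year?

R$86,320

Parallel minimum levy:
  Adjusted income: R$357,300 + R$85,400 + R$6,600 + R$117,200 = R$566,500
  Less exemption R$27,000 → base R$539,500
  R$539,500 × 16% = R$86,320

Regular income tax:
  R$357,300 × 14% = R$50,022

R$86,320 > R$50,022, so the parallel minimum levy is the binding amount.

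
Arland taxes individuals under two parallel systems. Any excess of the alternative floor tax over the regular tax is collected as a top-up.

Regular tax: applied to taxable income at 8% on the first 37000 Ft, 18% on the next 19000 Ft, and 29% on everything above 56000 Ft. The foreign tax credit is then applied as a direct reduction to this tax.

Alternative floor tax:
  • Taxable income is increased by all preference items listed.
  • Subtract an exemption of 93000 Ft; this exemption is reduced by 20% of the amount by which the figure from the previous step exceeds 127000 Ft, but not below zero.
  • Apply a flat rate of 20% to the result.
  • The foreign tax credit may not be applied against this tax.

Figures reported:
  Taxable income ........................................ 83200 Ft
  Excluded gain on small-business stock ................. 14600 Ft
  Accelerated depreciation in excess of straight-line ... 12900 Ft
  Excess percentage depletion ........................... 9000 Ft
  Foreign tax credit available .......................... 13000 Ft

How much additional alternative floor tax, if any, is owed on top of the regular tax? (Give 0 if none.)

Alternative floor tax:
  Adjusted income: 83200 Ft + 14600 Ft + 12900 Ft + 9000 Ft = 119700 Ft
  Exemption: 119700 Ft ≤ 127000 Ft, so full 93000 Ft applies
  Base: 119700 Ft − 93000 Ft = 26700 Ft
  26700 Ft × 20% = 5340 Ft

Regular tax:
  37000 Ft × 8% = 2960 Ft
  19000 Ft × 18% = 3420 Ft
  27200 Ft × 29% = 7888 Ft
  → 14268 Ft
  Less foreign tax credit 13000 Ft → 1268 Ft

Excess of alternative floor tax over regular tax: 5340 Ft − 1268 Ft = 4072 Ft.

4072 Ft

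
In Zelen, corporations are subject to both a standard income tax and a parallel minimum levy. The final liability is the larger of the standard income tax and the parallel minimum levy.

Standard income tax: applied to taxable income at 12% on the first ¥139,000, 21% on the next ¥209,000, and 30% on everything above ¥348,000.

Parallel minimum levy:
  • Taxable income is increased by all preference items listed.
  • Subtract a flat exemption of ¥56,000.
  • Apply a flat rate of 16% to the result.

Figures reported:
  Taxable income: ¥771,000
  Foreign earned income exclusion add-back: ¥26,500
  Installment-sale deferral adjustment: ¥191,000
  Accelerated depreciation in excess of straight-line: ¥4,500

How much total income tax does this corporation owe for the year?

¥187,470

Parallel minimum levy:
  Adjusted income: ¥771,000 + ¥26,500 + ¥191,000 + ¥4,500 = ¥993,000
  Less exemption ¥56,000 → base ¥937,000
  ¥937,000 × 16% = ¥149,920

Standard income tax:
  ¥139,000 × 12% = ¥16,680
  ¥209,000 × 21% = ¥43,890
  ¥423,000 × 30% = ¥126,900
  → ¥187,470

¥187,470 > ¥149,920, so the standard income tax governs.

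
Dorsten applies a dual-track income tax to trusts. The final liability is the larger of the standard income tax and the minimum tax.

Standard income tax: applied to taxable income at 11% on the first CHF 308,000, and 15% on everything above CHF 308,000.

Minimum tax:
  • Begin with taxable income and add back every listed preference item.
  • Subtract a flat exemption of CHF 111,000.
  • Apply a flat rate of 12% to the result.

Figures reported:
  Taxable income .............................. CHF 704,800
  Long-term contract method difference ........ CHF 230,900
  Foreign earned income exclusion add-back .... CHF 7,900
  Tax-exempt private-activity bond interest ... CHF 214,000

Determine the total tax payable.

Standard income tax:
  CHF 308,000 × 11% = CHF 33,880
  CHF 396,800 × 15% = CHF 59,520
  → CHF 93,400

Minimum tax:
  Adjusted income: CHF 704,800 + CHF 230,900 + CHF 7,900 + CHF 214,000 = CHF 1,157,600
  Less exemption CHF 111,000 → base CHF 1,046,600
  CHF 1,046,600 × 12% = CHF 125,592

CHF 125,592 > CHF 93,400, so the minimum tax is the binding amount.

CHF 125,592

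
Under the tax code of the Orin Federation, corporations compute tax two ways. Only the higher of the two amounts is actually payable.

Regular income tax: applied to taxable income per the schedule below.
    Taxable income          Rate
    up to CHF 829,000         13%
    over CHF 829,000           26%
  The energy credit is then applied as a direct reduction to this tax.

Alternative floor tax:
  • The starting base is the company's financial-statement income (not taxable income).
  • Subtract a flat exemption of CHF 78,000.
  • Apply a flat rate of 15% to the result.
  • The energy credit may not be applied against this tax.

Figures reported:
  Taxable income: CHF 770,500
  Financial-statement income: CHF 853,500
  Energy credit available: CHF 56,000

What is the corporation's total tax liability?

CHF 116,325

Alternative floor tax:
  Base (financial-statement income): CHF 853,500
  Less exemption CHF 78,000 → base CHF 775,500
  CHF 775,500 × 15% = CHF 116,325

Regular income tax:
  CHF 770,500 × 13% = CHF 100,165
  Less energy credit CHF 56,000 → CHF 44,165

CHF 116,325 > CHF 44,165, so the alternative floor tax is the binding amount.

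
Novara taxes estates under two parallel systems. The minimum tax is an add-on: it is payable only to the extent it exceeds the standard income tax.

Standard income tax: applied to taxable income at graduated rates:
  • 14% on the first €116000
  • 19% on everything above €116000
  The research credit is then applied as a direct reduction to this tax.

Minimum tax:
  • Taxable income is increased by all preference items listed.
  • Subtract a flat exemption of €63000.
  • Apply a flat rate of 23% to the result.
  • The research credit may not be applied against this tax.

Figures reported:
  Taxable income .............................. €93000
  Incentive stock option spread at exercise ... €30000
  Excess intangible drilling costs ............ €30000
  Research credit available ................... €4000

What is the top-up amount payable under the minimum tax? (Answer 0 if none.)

€11680

Standard income tax:
  €93000 × 14% = €13020
  Less research credit €4000 → €9020

Minimum tax:
  Adjusted income: €93000 + €30000 + €30000 = €153000
  Less exemption €63000 → base €90000
  €90000 × 23% = €20700

Excess of minimum tax over standard income tax: €20700 − €9020 = €11680.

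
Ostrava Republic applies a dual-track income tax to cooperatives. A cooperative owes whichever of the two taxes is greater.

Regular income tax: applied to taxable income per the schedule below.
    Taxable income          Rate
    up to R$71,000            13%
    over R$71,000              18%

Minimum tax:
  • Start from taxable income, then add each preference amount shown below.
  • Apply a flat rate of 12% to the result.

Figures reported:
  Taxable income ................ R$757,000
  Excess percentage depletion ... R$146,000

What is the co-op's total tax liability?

Regular income tax:
  R$71,000 × 13% = R$9,230
  R$686,000 × 18% = R$123,480
  → R$132,710

Minimum tax:
  Adjusted income: R$757,000 + R$146,000 = R$903,000
  R$903,000 × 12% = R$108,360

R$132,710 > R$108,360, so the regular income tax governs.

R$132,710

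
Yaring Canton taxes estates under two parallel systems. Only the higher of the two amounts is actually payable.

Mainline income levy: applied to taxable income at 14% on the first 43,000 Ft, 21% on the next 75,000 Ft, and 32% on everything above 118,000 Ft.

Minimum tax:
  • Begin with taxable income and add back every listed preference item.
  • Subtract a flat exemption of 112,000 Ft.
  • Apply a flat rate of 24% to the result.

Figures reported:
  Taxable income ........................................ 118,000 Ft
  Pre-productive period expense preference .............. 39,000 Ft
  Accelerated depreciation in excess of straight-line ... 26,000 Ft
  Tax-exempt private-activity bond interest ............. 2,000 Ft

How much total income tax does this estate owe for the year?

Mainline income levy:
  43,000 Ft × 14% = 6,020 Ft
  75,000 Ft × 21% = 15,750 Ft
  → 21,770 Ft

Minimum tax:
  Adjusted income: 118,000 Ft + 39,000 Ft + 26,000 Ft + 2,000 Ft = 185,000 Ft
  Less exemption 112,000 Ft → base 73,000 Ft
  73,000 Ft × 24% = 17,520 Ft

21,770 Ft > 17,520 Ft, so the mainline income levy governs.

21,770 Ft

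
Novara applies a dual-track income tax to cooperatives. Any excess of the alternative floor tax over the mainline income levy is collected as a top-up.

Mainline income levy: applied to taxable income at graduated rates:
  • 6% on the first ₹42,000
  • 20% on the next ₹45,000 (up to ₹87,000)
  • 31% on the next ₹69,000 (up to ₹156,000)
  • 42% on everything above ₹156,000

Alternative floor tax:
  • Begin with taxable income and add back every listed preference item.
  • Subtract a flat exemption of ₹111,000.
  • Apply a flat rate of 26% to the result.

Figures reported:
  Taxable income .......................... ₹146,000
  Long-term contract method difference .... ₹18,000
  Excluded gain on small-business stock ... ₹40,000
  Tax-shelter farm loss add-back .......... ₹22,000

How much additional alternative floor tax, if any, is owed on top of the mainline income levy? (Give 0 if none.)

Mainline income levy:
  ₹42,000 × 6% = ₹2,520
  ₹45,000 × 20% = ₹9,000
  ₹59,000 × 31% = ₹18,290
  → ₹29,810

Alternative floor tax:
  Adjusted income: ₹146,000 + ₹18,000 + ₹40,000 + ₹22,000 = ₹226,000
  Less exemption ₹111,000 → base ₹115,000
  ₹115,000 × 26% = ₹29,900

Excess of alternative floor tax over mainline income levy: ₹29,900 − ₹29,810 = ₹90.

₹90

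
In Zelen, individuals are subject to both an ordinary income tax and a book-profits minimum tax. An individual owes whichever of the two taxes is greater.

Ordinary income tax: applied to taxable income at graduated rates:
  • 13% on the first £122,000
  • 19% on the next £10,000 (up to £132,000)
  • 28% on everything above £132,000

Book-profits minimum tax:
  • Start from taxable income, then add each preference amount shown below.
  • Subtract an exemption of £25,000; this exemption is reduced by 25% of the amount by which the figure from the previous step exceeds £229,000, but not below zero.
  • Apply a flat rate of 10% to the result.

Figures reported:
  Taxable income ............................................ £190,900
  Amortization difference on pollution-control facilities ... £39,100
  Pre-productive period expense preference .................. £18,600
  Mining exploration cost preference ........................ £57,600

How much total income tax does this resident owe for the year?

Ordinary income tax:
  £122,000 × 13% = £15,860
  £10,000 × 19% = £1,900
  £58,900 × 28% = £16,492
  → £34,252

Book-profits minimum tax:
  Adjusted income: £190,900 + £39,100 + £18,600 + £57,600 = £306,200
  Exemption: £25,000 − 25% × (£306,200 − £229,000) = £25,000 − £19,300 = £5,700
  Base: £306,200 − £5,700 = £300,500
  £300,500 × 10% = £30,050

£34,252 > £30,050, so the ordinary income tax governs.

£34,252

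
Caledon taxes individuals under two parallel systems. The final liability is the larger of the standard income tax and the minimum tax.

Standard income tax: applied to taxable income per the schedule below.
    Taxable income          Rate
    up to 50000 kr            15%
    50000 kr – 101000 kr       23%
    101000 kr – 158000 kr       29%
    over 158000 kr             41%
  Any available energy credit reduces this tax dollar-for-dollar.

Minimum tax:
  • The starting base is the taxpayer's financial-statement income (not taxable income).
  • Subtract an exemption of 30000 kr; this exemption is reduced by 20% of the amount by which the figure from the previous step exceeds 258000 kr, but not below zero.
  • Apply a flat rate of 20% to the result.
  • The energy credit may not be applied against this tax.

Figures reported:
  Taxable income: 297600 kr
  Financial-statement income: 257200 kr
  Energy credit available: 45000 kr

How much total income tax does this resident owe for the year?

Minimum tax:
  Base (financial-statement income): 257200 kr
  Exemption: 257200 kr ≤ 258000 kr, so full 30000 kr applies
  Base: 257200 kr − 30000 kr = 227200 kr
  227200 kr × 20% = 45440 kr

Standard income tax:
  50000 kr × 15% = 7500 kr
  51000 kr × 23% = 11730 kr
  57000 kr × 29% = 16530 kr
  139600 kr × 41% = 57236 kr
  → 92996 kr
  Less energy credit 45000 kr → 47996 kr

47996 kr > 45440 kr, so the standard income tax governs.

47996 kr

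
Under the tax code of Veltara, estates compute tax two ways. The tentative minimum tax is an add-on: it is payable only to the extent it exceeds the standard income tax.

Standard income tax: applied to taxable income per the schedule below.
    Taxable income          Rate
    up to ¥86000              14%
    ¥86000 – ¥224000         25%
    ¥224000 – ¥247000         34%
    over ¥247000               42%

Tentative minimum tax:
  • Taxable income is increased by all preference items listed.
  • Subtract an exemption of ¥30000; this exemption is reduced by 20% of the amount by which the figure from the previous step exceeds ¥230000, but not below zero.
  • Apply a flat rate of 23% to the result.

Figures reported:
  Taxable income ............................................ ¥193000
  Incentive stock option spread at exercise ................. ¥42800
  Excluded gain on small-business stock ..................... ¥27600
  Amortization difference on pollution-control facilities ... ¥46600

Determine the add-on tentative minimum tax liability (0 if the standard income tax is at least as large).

Standard income tax:
  ¥86000 × 14% = ¥12040
  ¥107000 × 25% = ¥26750
  → ¥38790

Tentative minimum tax:
  Adjusted income: ¥193000 + ¥42800 + ¥27600 + ¥46600 = ¥310000
  Exemption: ¥30000 − 20% × (¥310000 − ¥230000) = ¥30000 − ¥16000 = ¥14000
  Base: ¥310000 − ¥14000 = ¥296000
  ¥296000 × 23% = ¥68080

Excess of tentative minimum tax over standard income tax: ¥68080 − ¥38790 = ¥29290.

¥29290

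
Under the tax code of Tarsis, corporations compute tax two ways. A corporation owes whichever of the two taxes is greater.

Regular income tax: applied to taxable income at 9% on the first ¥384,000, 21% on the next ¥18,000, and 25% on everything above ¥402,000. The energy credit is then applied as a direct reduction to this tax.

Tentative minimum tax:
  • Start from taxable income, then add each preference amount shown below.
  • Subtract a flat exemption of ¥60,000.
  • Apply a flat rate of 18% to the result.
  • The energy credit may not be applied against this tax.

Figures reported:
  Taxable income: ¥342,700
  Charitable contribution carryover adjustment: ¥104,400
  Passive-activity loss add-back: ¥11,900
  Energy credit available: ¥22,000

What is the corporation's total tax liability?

Tentative minimum tax:
  Adjusted income: ¥342,700 + ¥104,400 + ¥11,900 = ¥459,000
  Less exemption ¥60,000 → base ¥399,000
  ¥399,000 × 18% = ¥71,820

Regular income tax:
  ¥342,700 × 9% = ¥30,843
  Less energy credit ¥22,000 → ¥8,843

¥71,820 > ¥8,843, so the tentative minimum tax is the binding amount.

¥71,820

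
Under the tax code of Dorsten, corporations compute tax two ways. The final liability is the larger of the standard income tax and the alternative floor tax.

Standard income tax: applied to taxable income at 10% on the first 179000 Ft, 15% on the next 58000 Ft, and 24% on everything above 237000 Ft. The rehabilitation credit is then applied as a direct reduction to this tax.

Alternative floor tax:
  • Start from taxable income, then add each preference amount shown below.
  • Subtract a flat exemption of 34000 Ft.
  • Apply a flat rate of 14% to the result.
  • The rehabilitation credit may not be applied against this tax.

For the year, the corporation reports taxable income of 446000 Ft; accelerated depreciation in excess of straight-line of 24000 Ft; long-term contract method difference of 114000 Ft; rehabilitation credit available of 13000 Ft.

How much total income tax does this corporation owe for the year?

Alternative floor tax:
  Adjusted income: 446000 Ft + 24000 Ft + 114000 Ft = 584000 Ft
  Less exemption 34000 Ft → base 550000 Ft
  550000 Ft × 14% = 77000 Ft

Standard income tax:
  179000 Ft × 10% = 17900 Ft
  58000 Ft × 15% = 8700 Ft
  209000 Ft × 24% = 50160 Ft
  → 76760 Ft
  Less rehabilitation credit 13000 Ft → 63760 Ft

77000 Ft > 63760 Ft, so the alternative floor tax is the binding amount.

77000 Ft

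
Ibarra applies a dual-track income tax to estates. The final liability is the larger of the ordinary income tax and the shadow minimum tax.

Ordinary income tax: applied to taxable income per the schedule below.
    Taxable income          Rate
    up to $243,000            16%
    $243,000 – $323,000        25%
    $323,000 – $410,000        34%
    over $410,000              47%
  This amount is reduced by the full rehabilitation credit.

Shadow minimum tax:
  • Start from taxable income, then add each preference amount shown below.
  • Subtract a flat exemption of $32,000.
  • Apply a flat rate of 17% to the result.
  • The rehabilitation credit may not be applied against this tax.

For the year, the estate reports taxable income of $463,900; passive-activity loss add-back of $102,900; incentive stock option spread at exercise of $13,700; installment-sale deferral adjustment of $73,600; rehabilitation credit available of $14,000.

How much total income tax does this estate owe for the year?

Shadow minimum tax:
  Adjusted income: $463,900 + $102,900 + $13,700 + $73,600 = $654,100
  Less exemption $32,000 → base $622,100
  $622,100 × 17% = $105,757

Ordinary income tax:
  $243,000 × 16% = $38,880
  $80,000 × 25% = $20,000
  $87,000 × 34% = $29,580
  $53,900 × 47% = $25,333
  → $113,793
  Less rehabilitation credit $14,000 → $99,793

$105,757 > $99,793, so the shadow minimum tax is the binding amount.

$105,757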